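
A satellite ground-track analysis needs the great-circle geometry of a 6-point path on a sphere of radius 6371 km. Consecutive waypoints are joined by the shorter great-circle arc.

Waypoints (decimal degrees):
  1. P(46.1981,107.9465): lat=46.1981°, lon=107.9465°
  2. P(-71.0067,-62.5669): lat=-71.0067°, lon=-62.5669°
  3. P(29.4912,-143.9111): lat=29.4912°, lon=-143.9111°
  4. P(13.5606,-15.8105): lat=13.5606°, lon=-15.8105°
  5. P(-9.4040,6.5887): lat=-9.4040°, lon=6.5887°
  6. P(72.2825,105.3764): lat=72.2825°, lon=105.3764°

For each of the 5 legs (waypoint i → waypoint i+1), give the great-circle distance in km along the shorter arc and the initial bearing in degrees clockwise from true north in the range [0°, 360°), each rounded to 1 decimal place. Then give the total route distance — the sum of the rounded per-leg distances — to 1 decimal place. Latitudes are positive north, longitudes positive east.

Leg 1: dist=17210.1 km, bearing=187.2°
Leg 2: dist=12789.1 km, bearing=288.3°
Leg 3: dist=12675.9 km, bearing=56.9°
Leg 4: dist=3554.2 km, bearing=134.8°
Leg 5: dist=11300.2 km, bearing=17.9°
Total: 57529.5 km

Leg 1: φ1=0.8063090, φ2=-1.2393007, Δφ=-2.0456097, Δλ=-2.9760202 rad; a=sin²(Δφ/2)+cosφ1·cosφ2·sin²(Δλ/2)=0.9523168710; c=2·atan2(√a, √(1-a))=2.701315885; dist=6371·c=17210.084 ≈ 17210.1 km; running total=17210.1 km
Leg 1 bearing: y=sinΔλ·cosφ2=-0.05364092, x=cosφ1·sinφ2-sinφ1·cosφ2·cosΔλ=-0.42280071; θ=atan2(y, x)=-172.7695° <0 so +360° → 187.2305° ≈ 187.2°
Leg 2: φ1=-1.2393007, φ2=0.5147185, Δφ=1.7540192, Δλ=-1.4197241 rad; a=sin²(Δφ/2)+cosφ1·cosφ2·sin²(Δλ/2)=0.7114267761; c=2·atan2(√a, √(1-a))=2.007388270; dist=6371·c=12789.071 ≈ 12789.1 km; running total=29999.2 km
Leg 2 bearing: y=sinΔλ·cosφ2=-0.86051735, x=cosφ1·sinφ2-sinφ1·cosφ2·cosΔλ=0.28408584; θ=atan2(y, x)=-71.7302° <0 so +360° → 288.2698° ≈ 288.3°
Leg 3: φ1=0.5147185, φ2=0.2366771, Δφ=-0.2780414, Δλ=2.2357772 rad; a=sin²(Δφ/2)+cosφ1·cosφ2·sin²(Δλ/2)=0.7033463170; c=2·atan2(√a, √(1-a))=1.989627174; dist=6371·c=12675.915 ≈ 12675.9 km; running total=42675.1 km
Leg 3 bearing: y=sinΔλ·cosφ2=0.76499093, x=cosφ1·sinφ2-sinφ1·cosφ2·cosΔλ=0.49938960; θ=atan2(y, x)=56.8633° ≈ 56.9°
Leg 4: φ1=0.2366771, φ2=-0.1641308, Δφ=-0.4008079, Δλ=0.3909398 rad; a=sin²(Δφ/2)+cosφ1·cosφ2·sin²(Δλ/2)=0.0758067642; c=2·atan2(√a, √(1-a))=0.557866493; dist=6371·c=3554.167 ≈ 3554.2 km; running total=46229.3 km
Leg 4 bearing: y=sinΔλ·cosφ2=0.37593634, x=cosφ1·sinφ2-sinφ1·cosφ2·cosΔλ=-0.37270935; θ=atan2(y, x)=134.7530° ≈ 134.8°
Leg 5: φ1=-0.1641308, φ2=1.2615676, Δφ=1.4256984, Δλ=1.7241706 rad; a=sin²(Δφ/2)+cosφ1·cosφ2·sin²(Δλ/2)=0.6007563314; c=2·atan2(√a, √(1-a))=1.773698347; dist=6371·c=11300.232 ≈ 11300.2 km; running total=57529.5 km
Leg 5 bearing: y=sinΔλ·cosφ2=0.30075162, x=cosφ1·sinφ2-sinφ1·cosφ2·cosΔλ=0.93217011; θ=atan2(y, x)=17.8816° ≈ 17.9°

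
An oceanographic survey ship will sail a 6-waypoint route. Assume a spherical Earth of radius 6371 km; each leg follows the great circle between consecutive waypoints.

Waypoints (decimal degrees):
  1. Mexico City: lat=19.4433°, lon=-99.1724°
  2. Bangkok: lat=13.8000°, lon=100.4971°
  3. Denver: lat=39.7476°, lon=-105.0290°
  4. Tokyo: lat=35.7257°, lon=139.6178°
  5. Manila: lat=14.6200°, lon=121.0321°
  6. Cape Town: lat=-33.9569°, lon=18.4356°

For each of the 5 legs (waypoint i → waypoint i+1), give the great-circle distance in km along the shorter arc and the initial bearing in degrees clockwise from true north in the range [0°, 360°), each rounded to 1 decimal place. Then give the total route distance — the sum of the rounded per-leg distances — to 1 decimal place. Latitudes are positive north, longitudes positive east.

Leg 1: dist=15737.2 km, bearing=328.3°
Leg 2: dist=13501.0 km, bearing=22.8°
Leg 3: dist=9330.4 km, bearing=312.5°
Leg 4: dist=2989.0 km, bearing=223.0°
Leg 5: dist=12056.0 km, bearing=238.6°
Total: 53613.6 km

Leg 1: φ1=0.3393496, φ2=0.2408554, Δφ=-0.0984942, Δλ=3.4848902 rad; a=sin²(Δφ/2)+cosφ1·cosφ2·sin²(Δλ/2)=0.8914580076; c=2·atan2(√a, √(1-a))=2.470135586; dist=6371·c=15737.234 ≈ 15737.2 km; running total=15737.2 km
Leg 1 bearing: y=sinΔλ·cosφ2=-0.32687801, x=cosφ1·sinφ2-sinφ1·cosφ2·cosΔλ=0.52933286; θ=atan2(y, x)=-31.6965° <0 so +360° → 328.3035° ≈ 328.3°
Leg 2: φ1=0.2408554, φ2=0.6937265, Δφ=0.4528711, Δλ=-3.5871071 rad; a=sin²(Δφ/2)+cosφ1·cosφ2·sin²(Δλ/2)=0.7606355771; c=2·atan2(√a, √(1-a))=2.119136134; dist=6371·c=13501.016 ≈ 13501.0 km; running total=29238.2 km
Leg 2 bearing: y=sinΔλ·cosφ2=0.33132256, x=cosφ1·sinφ2-sinφ1·cosφ2·cosΔλ=0.78644882; θ=atan2(y, x)=22.8452° ≈ 22.8°
Leg 3: φ1=0.6937265, φ2=0.6235311, Δφ=-0.0701954, Δλ=4.2698922 rad; a=sin²(Δφ/2)+cosφ1·cosφ2·sin²(Δλ/2)=0.4469604035; c=2·atan2(√a, √(1-a))=1.464517172; dist=6371·c=9330.439 ≈ 9330.4 km; running total=38568.6 km
Leg 3 bearing: y=sinΔλ·cosφ2=-0.73363138, x=cosφ1·sinφ2-sinφ1·cosφ2·cosΔλ=0.67121696; θ=atan2(y, x)=-47.5439° <0 so +360° → 312.4561° ≈ 312.5°
Leg 4: φ1=0.6235311, φ2=0.2551671, Δφ=-0.3683640, Δλ=-0.3243817 rad; a=sin²(Δφ/2)+cosφ1·cosφ2·sin²(Δλ/2)=0.0540247790; c=2·atan2(√a, √(1-a))=0.469155480; dist=6371·c=2988.990 ≈ 2989.0 km; running total=41557.6 km
Leg 4 bearing: y=sinΔλ·cosφ2=-0.30840287, x=cosφ1·sinφ2-sinφ1·cosφ2·cosΔλ=-0.33062377; θ=atan2(y, x)=-136.9915° <0 so +360° → 223.0085° ≈ 223.0°
Leg 5: φ1=0.2551671, φ2=-0.5926597, Δφ=-0.8478268, Δλ=-1.7906467 rad; a=sin²(Δφ/2)+cosφ1·cosφ2·sin²(Δλ/2)=0.6580104904; c=2·atan2(√a, √(1-a))=1.892328918; dist=6371·c=12056.028 ≈ 12056.0 km; running total=53613.6 km
Leg 5 bearing: y=sinΔλ·cosφ2=-0.80949300, x=cosφ1·sinφ2-sinφ1·cosφ2·cosΔλ=-0.49482504; θ=atan2(y, x)=-121.4365° <0 so +360° → 238.5635° ≈ 238.6°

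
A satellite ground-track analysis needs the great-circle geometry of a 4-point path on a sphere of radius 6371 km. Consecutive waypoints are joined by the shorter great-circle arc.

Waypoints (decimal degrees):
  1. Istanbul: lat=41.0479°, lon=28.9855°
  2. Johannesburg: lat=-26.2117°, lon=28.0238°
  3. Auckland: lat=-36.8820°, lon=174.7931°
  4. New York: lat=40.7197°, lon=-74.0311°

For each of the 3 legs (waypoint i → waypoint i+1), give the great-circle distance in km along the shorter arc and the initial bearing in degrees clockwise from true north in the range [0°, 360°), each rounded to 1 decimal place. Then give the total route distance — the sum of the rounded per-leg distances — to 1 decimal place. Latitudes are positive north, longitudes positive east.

Leg 1: dist=7479.6 km, bearing=180.9°
Leg 2: dist=12185.1 km, bearing=152.3°
Leg 3: dist=14191.4 km, bearing=63.2°
Total: 33856.1 km

Leg 1: φ1=0.7164210, φ2=-0.4574805, Δφ=-1.1739015, Δλ=-0.0167848 rad; a=sin²(Δφ/2)+cosφ1·cosφ2·sin²(Δλ/2)=0.3067694343; c=2·atan2(√a, √(1-a))=1.174004813; dist=6371·c=7479.585 ≈ 7479.6 km; running total=7479.6 km
Leg 1 bearing: y=sinΔλ·cosφ2=-0.01505811, x=cosφ1·sinφ2-sinφ1·cosφ2·cosΔλ=-0.92218276; θ=atan2(y, x)=-179.0645° <0 so +360° → 180.9355° ≈ 180.9°
Leg 2: φ1=-0.4574805, φ2=-0.6437123, Δφ=-0.1862319, Δλ=2.5616075 rad; a=sin²(Δφ/2)+cosφ1·cosφ2·sin²(Δλ/2)=0.6675904019; c=2·atan2(√a, √(1-a))=1.912593455; dist=6371·c=12185.133 ≈ 12185.1 km; running total=19664.7 km
Leg 2 bearing: y=sinΔλ·cosφ2=0.43833973, x=cosφ1·sinφ2-sinφ1·cosφ2·cosΔλ=-0.83397368; θ=atan2(y, x)=152.2734° ≈ 152.3°
Leg 3: φ1=-0.6437123, φ2=0.7106928, Δφ=1.3544052, Δλ=-4.3428015 rad; a=sin²(Δφ/2)+cosφ1·cosφ2·sin²(Δλ/2)=0.8052576442; c=2·atan2(√a, √(1-a))=2.227507368; dist=6371·c=14191.449 ≈ 14191.4 km; running total=33856.1 km
Leg 3 bearing: y=sinΔλ·cosφ2=0.70673331, x=cosφ1·sinφ2-sinφ1·cosφ2·cosΔλ=0.35749002; θ=atan2(y, x)=63.1681° ≈ 63.2°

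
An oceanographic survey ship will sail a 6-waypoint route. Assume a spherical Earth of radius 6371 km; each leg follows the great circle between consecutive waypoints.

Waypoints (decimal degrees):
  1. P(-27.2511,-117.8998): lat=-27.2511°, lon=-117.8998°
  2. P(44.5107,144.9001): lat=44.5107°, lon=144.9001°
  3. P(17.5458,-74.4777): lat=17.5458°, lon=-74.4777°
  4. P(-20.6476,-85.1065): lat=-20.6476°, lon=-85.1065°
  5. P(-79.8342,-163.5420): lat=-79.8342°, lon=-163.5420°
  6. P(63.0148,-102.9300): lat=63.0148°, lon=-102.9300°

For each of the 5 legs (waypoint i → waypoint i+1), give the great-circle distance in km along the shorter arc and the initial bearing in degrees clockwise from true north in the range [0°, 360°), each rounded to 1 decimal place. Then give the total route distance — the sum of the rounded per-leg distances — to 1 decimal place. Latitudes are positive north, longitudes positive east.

Leg 1: φ1=-0.4756214, φ2=0.7768583, Δφ=1.2524797, Δλ=4.5867235 rad; a=sin²(Δφ/2)+cosφ1·cosφ2·sin²(Δλ/2)=0.7002297642; c=2·atan2(√a, √(1-a))=1.982814614; dist=6371·c=12632.512 ≈ 12632.5 km; running total=12632.5 km
Leg 1 bearing: y=sinΔλ·cosφ2=-0.70749623, x=cosφ1·sinφ2-sinφ1·cosφ2·cosΔλ=0.58230684; θ=atan2(y, x)=-50.5438° <0 so +360° → 309.4562° ≈ 309.5°
Leg 2: φ1=0.7768583, φ2=0.3062320, Δφ=-0.4706263, Δλ=-3.8288649 rad; a=sin²(Δφ/2)+cosφ1·cosφ2·sin²(Δλ/2)=0.6571198579; c=2·atan2(√a, √(1-a))=1.890452022; dist=6371·c=12044.070 ≈ 12044.1 km; running total=24676.6 km
Leg 2 bearing: y=sinΔλ·cosφ2=0.60491496, x=cosφ1·sinφ2-sinφ1·cosφ2·cosΔλ=0.73166337; θ=atan2(y, x)=39.5828° ≈ 39.6°
Leg 3: φ1=0.3062320, φ2=-0.3603686, Δφ=-0.6666006, Δλ=-0.1855076 rad; a=sin²(Δφ/2)+cosφ1·cosφ2·sin²(Δλ/2)=0.1146900532; c=2·atan2(√a, √(1-a))=0.690983052; dist=6371·c=4402.253 ≈ 4402.3 km; running total=29078.9 km
Leg 3 bearing: y=sinΔλ·cosφ2=-0.17259791, x=cosφ1·sinφ2-sinφ1·cosφ2·cosΔλ=-0.61347774; θ=atan2(y, x)=-164.2864° <0 so +360° → 195.7136° ≈ 195.7°
Leg 4: φ1=-0.3603686, φ2=-1.3933696, Δφ=-1.0330010, Δλ=-1.3689577 rad; a=sin²(Δφ/2)+cosφ1·cosφ2·sin²(Δλ/2)=0.3099033503; c=2·atan2(√a, √(1-a))=1.180791046; dist=6371·c=7522.820 ≈ 7522.8 km; running total=36601.7 km
Leg 4 bearing: y=sinΔλ·cosφ2=-0.17291428, x=cosφ1·sinφ2-sinφ1·cosφ2·cosΔλ=-0.90859986; θ=atan2(y, x)=-169.2250° <0 so +360° → 190.7750° ≈ 190.8°
Leg 5: φ1=-1.3933696, φ2=1.0998157, Δφ=2.4931854, Δλ=1.0578790 rad; a=sin²(Δφ/2)+cosφ1·cosφ2·sin²(Δλ/2)=0.9189167594; c=2·atan2(√a, √(1-a))=2.564098926; dist=6371·c=16335.874 ≈ 16335.9 km; running total=52937.6 km
Leg 5 bearing: y=sinΔλ·cosφ2=0.39536891, x=cosφ1·sinφ2-sinφ1·cosφ2·cosΔλ=0.37645507; θ=atan2(y, x)=46.4038° ≈ 46.4°

Leg 1: dist=12632.5 km, bearing=309.5°
Leg 2: dist=12044.1 km, bearing=39.6°
Leg 3: dist=4402.3 km, bearing=195.7°
Leg 4: dist=7522.8 km, bearing=190.8°
Leg 5: dist=16335.9 km, bearing=46.4°
Total: 52937.6 km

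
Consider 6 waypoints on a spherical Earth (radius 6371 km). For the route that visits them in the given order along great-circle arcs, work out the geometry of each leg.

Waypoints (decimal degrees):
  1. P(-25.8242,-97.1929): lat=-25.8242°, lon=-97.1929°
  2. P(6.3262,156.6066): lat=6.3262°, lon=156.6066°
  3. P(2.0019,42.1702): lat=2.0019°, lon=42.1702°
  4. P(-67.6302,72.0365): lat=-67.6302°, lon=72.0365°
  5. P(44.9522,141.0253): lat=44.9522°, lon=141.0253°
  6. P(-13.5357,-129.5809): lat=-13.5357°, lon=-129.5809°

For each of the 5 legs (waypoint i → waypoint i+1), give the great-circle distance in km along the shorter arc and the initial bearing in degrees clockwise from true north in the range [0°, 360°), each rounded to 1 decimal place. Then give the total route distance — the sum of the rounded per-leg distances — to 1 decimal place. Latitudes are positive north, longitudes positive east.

Leg 1: dist=11932.8 km, bearing=268.7°
Leg 2: dist=12678.5 km, bearing=275.0°
Leg 3: dist=8082.8 km, bearing=168.6°
Leg 4: dist=13769.6 km, bearing=52.7°
Leg 5: dist=11018.9 km, bearing=100.1°
Total: 57482.6 km

Leg 1: φ1=-0.4507173, φ2=0.1104130, Δφ=0.5611303, Δλ=4.4296369 rad; a=sin²(Δφ/2)+cosφ1·cosφ2·sin²(Δλ/2)=0.6488037018; c=2·atan2(√a, √(1-a))=1.872981844; dist=6371·c=11932.767 ≈ 11932.8 km; running total=11932.8 km
Leg 1 bearing: y=sinΔλ·cosφ2=-0.95444372, x=cosφ1·sinφ2-sinφ1·cosφ2·cosΔλ=-0.02161047; θ=atan2(y, x)=-91.2971° <0 so +360° → 268.7029° ≈ 268.7°
Leg 2: φ1=0.1104130, φ2=0.0349397, Δφ=-0.0754733, Δλ=-1.9972920 rad; a=sin²(Δφ/2)+cosφ1·cosφ2·sin²(Δλ/2)=0.7035318605; c=2·atan2(√a, √(1-a))=1.990033407; dist=6371·c=12678.503 ≈ 12678.5 km; running total=24611.3 km
Leg 2 bearing: y=sinΔλ·cosφ2=-0.90986537, x=cosφ1·sinφ2-sinφ1·cosφ2·cosΔλ=0.08027533; θ=atan2(y, x)=-84.9580° <0 so +360° → 275.0420° ≈ 275.0°
Leg 3: φ1=0.0349397, φ2=-1.1803697, Δφ=-1.2153094, Δλ=0.5212653 rad; a=sin²(Δφ/2)+cosφ1·cosφ2·sin²(Δλ/2)=0.3512337884; c=2·atan2(√a, √(1-a))=1.268689348; dist=6371·c=8082.820 ≈ 8082.8 km; running total=32694.1 km
Leg 3 bearing: y=sinΔλ·cosφ2=0.18952187, x=cosφ1·sinφ2-sinφ1·cosφ2·cosΔλ=-0.93571145; θ=atan2(y, x)=168.5500° ≈ 168.6°
Leg 4: φ1=-1.1803697, φ2=0.7845639, Δφ=1.9649336, Δλ=1.2040817 rad; a=sin²(Δφ/2)+cosφ1·cosφ2·sin²(Δλ/2)=0.7783889856; c=2·atan2(√a, √(1-a))=2.161298190; dist=6371·c=13769.631 ≈ 13769.6 km; running total=46463.7 km
Leg 4 bearing: y=sinΔλ·cosφ2=0.66064197, x=cosφ1·sinφ2-sinφ1·cosφ2·cosΔλ=0.50353797; θ=atan2(y, x)=52.6855° ≈ 52.7°
Leg 5: φ1=0.7845639, φ2=-0.2362425, Δφ=-1.0208064, Δλ=-4.7229692 rad; a=sin²(Δφ/2)+cosφ1·cosφ2·sin²(Δλ/2)=0.5790408001; c=2·atan2(√a, √(1-a))=1.729543848; dist=6371·c=11018.924 ≈ 11018.9 km; running total=57482.6 km
Leg 5 bearing: y=sinΔλ·cosφ2=0.97216986, x=cosφ1·sinφ2-sinφ1·cosφ2·cosΔλ=-0.17290451; θ=atan2(y, x)=100.0848° ≈ 100.1°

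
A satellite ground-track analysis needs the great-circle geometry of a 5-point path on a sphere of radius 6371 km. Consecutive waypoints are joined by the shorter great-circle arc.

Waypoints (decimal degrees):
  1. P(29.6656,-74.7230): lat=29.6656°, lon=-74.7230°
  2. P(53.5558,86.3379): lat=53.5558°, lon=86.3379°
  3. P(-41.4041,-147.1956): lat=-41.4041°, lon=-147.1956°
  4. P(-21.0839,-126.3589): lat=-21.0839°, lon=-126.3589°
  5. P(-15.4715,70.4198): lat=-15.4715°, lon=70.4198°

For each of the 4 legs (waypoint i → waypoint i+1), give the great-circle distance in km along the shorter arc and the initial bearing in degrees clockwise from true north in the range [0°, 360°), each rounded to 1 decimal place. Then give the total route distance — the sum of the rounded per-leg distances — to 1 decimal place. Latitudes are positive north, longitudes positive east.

Leg 1: dist=10582.3 km, bearing=11.2°
Leg 2: dist=15882.0 km, bearing=93.3°
Leg 3: dist=2988.4 km, bearing=47.2°
Leg 4: dist=15556.9 km, bearing=205.6°
Total: 45009.6 km

Leg 1: φ1=0.5177624, φ2=0.9347250, Δφ=0.4169626, Δλ=2.8110430 rad; a=sin²(Δφ/2)+cosφ1·cosφ2·sin²(Δλ/2)=0.5450446561; c=2·atan2(√a, √(1-a))=1.661007948; dist=6371·c=10582.282 ≈ 10582.3 km; running total=10582.3 km
Leg 1 bearing: y=sinΔλ·cosφ2=0.19280327, x=cosφ1·sinφ2-sinφ1·cosφ2·cosΔλ=0.97709304; θ=atan2(y, x)=11.1624° ≈ 11.2°
Leg 2: φ1=0.9347250, φ2=-0.7226379, Δφ=-1.6573629, Δλ=-4.0759285 rad; a=sin²(Δφ/2)+cosφ1·cosφ2·sin²(Δλ/2)=0.8984251968; c=2·atan2(√a, √(1-a))=2.492860420; dist=6371·c=15882.014 ≈ 15882.0 km; running total=26464.3 km
Leg 2 bearing: y=sinΔλ·cosφ2=0.60320464, x=cosφ1·sinφ2-sinφ1·cosφ2·cosΔλ=-0.03425795; θ=atan2(y, x)=93.2505° ≈ 93.3°
Leg 3: φ1=-0.7226379, φ2=-0.3679835, Δφ=0.3546544, Δλ=0.3636690 rad; a=sin²(Δφ/2)+cosφ1·cosφ2·sin²(Δλ/2)=0.0540025202; c=2·atan2(√a, √(1-a))=0.469057009; dist=6371·c=2988.362 ≈ 2988.4 km; running total=29452.7 km
Leg 3 bearing: y=sinΔλ·cosφ2=0.33189284, x=cosφ1·sinφ2-sinφ1·cosφ2·cosΔλ=0.30690737; θ=atan2(y, x)=47.2399° ≈ 47.2°
Leg 4: φ1=-0.3679835, φ2=-0.2700286, Δφ=0.0979549, Δλ=3.4344362 rad; a=sin²(Δφ/2)+cosφ1·cosφ2·sin²(Δλ/2)=0.8824988648; c=2·atan2(√a, √(1-a))=2.441834132; dist=6371·c=15556.925 ≈ 15556.9 km; running total=45009.6 km
Leg 4 bearing: y=sinΔλ·cosφ2=-0.27821522, x=cosφ1·sinφ2-sinφ1·cosφ2·cosΔλ=-0.58083971; θ=atan2(y, x)=-154.4061° <0 so +360° → 205.5939° ≈ 205.6°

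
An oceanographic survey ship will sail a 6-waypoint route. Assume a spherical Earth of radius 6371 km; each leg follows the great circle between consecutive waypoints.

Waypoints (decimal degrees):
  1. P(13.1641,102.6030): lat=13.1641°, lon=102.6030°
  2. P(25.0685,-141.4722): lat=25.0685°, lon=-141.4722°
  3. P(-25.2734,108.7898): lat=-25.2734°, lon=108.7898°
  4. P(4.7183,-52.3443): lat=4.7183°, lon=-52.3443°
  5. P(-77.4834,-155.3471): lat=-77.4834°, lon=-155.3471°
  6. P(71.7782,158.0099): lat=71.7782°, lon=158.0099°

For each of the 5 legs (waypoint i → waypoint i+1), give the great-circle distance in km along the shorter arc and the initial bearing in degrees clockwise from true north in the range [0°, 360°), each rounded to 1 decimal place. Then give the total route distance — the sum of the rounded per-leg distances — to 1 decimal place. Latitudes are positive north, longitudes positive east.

Leg 1: dist=11876.1 km, bearing=58.3°
Leg 2: dist=13035.1 km, bearing=253.2°
Leg 3: dist=16969.8 km, bearing=224.5°
Leg 4: dist=10831.0 km, bearing=192.3°
Leg 5: dist=16872.0 km, bearing=331.3°
Total: 69584.0 km

Leg 1: φ1=0.2297569, φ2=0.4375279, Δφ=0.2077710, Δλ=-4.2599159 rad; a=sin²(Δφ/2)+cosφ1·cosφ2·sin²(Δλ/2)=0.6445540079; c=2·atan2(√a, √(1-a))=1.864091259; dist=6371·c=11876.125 ≈ 11876.1 km; running total=11876.1 km
Leg 1 bearing: y=sinΔλ·cosφ2=0.81464979, x=cosφ1·sinφ2-sinφ1·cosφ2·cosΔλ=0.50275468; θ=atan2(y, x)=58.3195° ≈ 58.3°
Leg 2: φ1=0.4375279, φ2=-0.4411040, Δφ=-0.8786319, Δλ=4.3678959 rad; a=sin²(Δφ/2)+cosφ1·cosφ2·sin²(Δλ/2)=0.7287600938; c=2·atan2(√a, √(1-a))=2.046000703; dist=6371·c=13035.070 ≈ 13035.1 km; running total=24911.2 km
Leg 2 bearing: y=sinΔλ·cosφ2=-0.85115143, x=cosφ1·sinφ2-sinφ1·cosφ2·cosΔλ=-0.25732570; θ=atan2(y, x)=-106.8215° <0 so +360° → 253.1785° ≈ 253.2°
Leg 3: φ1=-0.4411040, φ2=0.0823499, Δφ=0.5234539, Δλ=-2.8123206 rad; a=sin²(Δφ/2)+cosφ1·cosφ2·sin²(Δλ/2)=0.9439598992; c=2·atan2(√a, √(1-a))=2.663599375; dist=6371·c=16969.792 ≈ 16969.8 km; running total=41881.0 km
Leg 3 bearing: y=sinΔλ·cosφ2=-0.32225850, x=cosφ1·sinφ2-sinφ1·cosφ2·cosΔλ=-0.32824974; θ=atan2(y, x)=-135.5277° <0 so +360° → 224.4723° ≈ 224.5°
Leg 4: φ1=0.0823499, φ2=-1.3523404, Δφ=-1.4346903, Δλ=-1.7977380 rad; a=sin²(Δφ/2)+cosφ1·cosφ2·sin²(Δλ/2)=0.5644494338; c=2·atan2(√a, √(1-a))=1.700054830; dist=6371·c=10831.049 ≈ 10831.0 km; running total=52712.0 km
Leg 4 bearing: y=sinΔλ·cosφ2=-0.21116550, x=cosφ1·sinφ2-sinφ1·cosφ2·cosΔλ=-0.96891394; θ=atan2(y, x)=-167.7052° <0 so +360° → 192.2948° ≈ 192.3°
Leg 5: φ1=-1.3523404, φ2=1.2527659, Δφ=2.6051064, Δλ=5.4691114 rad; a=sin²(Δφ/2)+cosφ1·cosφ2·sin²(Δλ/2)=0.9403762149; c=2·atan2(√a, √(1-a))=2.648245010; dist=6371·c=16871.969 ≈ 16872.0 km; running total=69584.0 km
Leg 5 bearing: y=sinΔλ·cosφ2=-0.22735842, x=cosφ1·sinφ2-sinφ1·cosφ2·cosΔλ=0.41543147; θ=atan2(y, x)=-28.6911° <0 so +360° → 331.3089° ≈ 331.3°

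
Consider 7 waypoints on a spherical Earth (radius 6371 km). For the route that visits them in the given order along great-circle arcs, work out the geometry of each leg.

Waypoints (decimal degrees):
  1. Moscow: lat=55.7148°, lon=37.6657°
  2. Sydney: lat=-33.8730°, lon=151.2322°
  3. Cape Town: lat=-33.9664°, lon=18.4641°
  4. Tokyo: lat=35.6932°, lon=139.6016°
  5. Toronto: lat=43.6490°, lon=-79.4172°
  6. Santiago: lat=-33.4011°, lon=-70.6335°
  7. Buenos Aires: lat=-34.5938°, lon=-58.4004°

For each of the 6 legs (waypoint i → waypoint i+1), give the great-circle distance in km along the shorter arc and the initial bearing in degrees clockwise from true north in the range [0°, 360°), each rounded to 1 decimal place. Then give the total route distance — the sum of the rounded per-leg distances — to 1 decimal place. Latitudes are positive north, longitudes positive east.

Leg 1: dist=14494.7 km, bearing=93.0°
Leg 2: dist=11006.7 km, bearing=218.1°
Leg 3: dist=14722.0 km, bearing=70.3°
Leg 4: dist=10350.8 km, bearing=27.1°
Leg 5: dist=8613.9 km, bearing=172.5°
Leg 6: dist=1134.8 km, bearing=100.1°
Total: 60322.9 km

Leg 1: φ1=0.9724067, φ2=-0.5911954, Δφ=-1.5636021, Δλ=1.9821093 rad; a=sin²(Δφ/2)+cosφ1·cosφ2·sin²(Δλ/2)=0.8237523113; c=2·atan2(√a, √(1-a))=2.275101681; dist=6371·c=14494.673 ≈ 14494.7 km; running total=14494.7 km
Leg 1 bearing: y=sinΔλ·cosφ2=0.76102731, x=cosφ1·sinφ2-sinφ1·cosφ2·cosΔλ=-0.03968882; θ=atan2(y, x)=92.9854° ≈ 93.0°
Leg 2: φ1=-0.5911954, φ2=-0.5928255, Δφ=-0.0016301, Δλ=-2.3172405 rad; a=sin²(Δφ/2)+cosφ1·cosφ2·sin²(Δλ/2)=0.5780927457; c=2·atan2(√a, √(1-a))=1.727623887; dist=6371·c=11006.692 ≈ 11006.7 km; running total=25501.4 km
Leg 2 bearing: y=sinΔλ·cosφ2=-0.60884377, x=cosφ1·sinφ2-sinφ1·cosφ2·cosΔλ=-0.77776304; θ=atan2(y, x)=-141.9457° <0 so +360° → 218.0543° ≈ 218.1°
Leg 3: φ1=-0.5928255, φ2=0.6229639, Δφ=1.2157894, Δλ=2.1142482 rad; a=sin²(Δφ/2)+cosφ1·cosφ2·sin²(Δλ/2)=0.8371369871; c=2·atan2(√a, √(1-a))=2.310777454; dist=6371·c=14721.963 ≈ 14722.0 km; running total=40223.4 km
Leg 3 bearing: y=sinΔλ·cosφ2=0.69514498, x=cosφ1·sinφ2-sinφ1·cosφ2·cosΔλ=0.24925503; θ=atan2(y, x)=70.2739° ≈ 70.3°
Leg 4: φ1=0.6229639, φ2=0.7618188, Δφ=0.1388549, Δλ=-3.8225992 rad; a=sin²(Δφ/2)+cosφ1·cosφ2·sin²(Δλ/2)=0.5269296453; c=2·atan2(√a, √(1-a))=1.624681691; dist=6371·c=10350.847 ≈ 10350.8 km; running total=50574.2 km
Leg 4 bearing: y=sinΔλ·cosφ2=0.45554929, x=cosφ1·sinφ2-sinφ1·cosφ2·cosΔλ=0.88857978; θ=atan2(y, x)=27.1429° ≈ 27.1°
Leg 5: φ1=0.7618188, φ2=-0.5829592, Δφ=-1.3447779, Δλ=0.1533045 rad; a=sin²(Δφ/2)+cosφ1·cosφ2·sin²(Δλ/2)=0.3914928409; c=2·atan2(√a, √(1-a))=1.352041474; dist=6371·c=8613.856 ≈ 8613.9 km; running total=59188.1 km
Leg 5 bearing: y=sinΔλ·cosφ2=0.12748357, x=cosφ1·sinφ2-sinφ1·cosφ2·cosΔλ=-0.96780821; θ=atan2(y, x)=172.4960° ≈ 172.5°
Leg 6: φ1=-0.5829592, φ2=-0.6037757, Δφ=-0.0208165, Δλ=0.2135079 rad; a=sin²(Δφ/2)+cosφ1·cosφ2·sin²(Δλ/2)=0.0079106421; c=2·atan2(√a, √(1-a))=0.178118949; dist=6371·c=1134.796 ≈ 1134.8 km; running total=60322.9 km
Leg 6 bearing: y=sinΔλ·cosφ2=0.17442691, x=cosφ1·sinφ2-sinφ1·cosφ2·cosΔλ=-0.03110482; θ=atan2(y, x)=100.1110° ≈ 100.1°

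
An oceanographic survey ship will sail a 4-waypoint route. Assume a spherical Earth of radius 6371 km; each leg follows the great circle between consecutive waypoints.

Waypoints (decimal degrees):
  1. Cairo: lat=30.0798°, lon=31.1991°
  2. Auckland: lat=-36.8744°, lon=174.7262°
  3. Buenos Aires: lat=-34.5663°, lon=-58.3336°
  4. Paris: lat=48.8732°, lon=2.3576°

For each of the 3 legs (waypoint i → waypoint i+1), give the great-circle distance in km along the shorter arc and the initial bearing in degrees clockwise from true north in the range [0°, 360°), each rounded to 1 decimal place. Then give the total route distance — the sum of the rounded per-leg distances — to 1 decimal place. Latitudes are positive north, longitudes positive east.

Leg 1: φ1=0.5249915, φ2=-0.6435797, Δφ=-1.1685712, Δλ=2.5050205 rad; a=sin²(Δφ/2)+cosφ1·cosφ2·sin²(Δλ/2)=0.9286984031; c=2·atan2(√a, √(1-a))=2.600986360; dist=6371·c=16570.884 ≈ 16570.9 km; running total=16570.9 km
Leg 1 bearing: y=sinΔλ·cosφ2=0.47552598, x=cosφ1·sinφ2-sinφ1·cosφ2·cosΔλ=-0.19683943; θ=atan2(y, x)=112.4866° ≈ 112.5°
Leg 2: φ1=-0.6435797, φ2=-0.6032957, Δφ=0.0402839, Δλ=-4.0676609 rad; a=sin²(Δφ/2)+cosφ1·cosφ2·sin²(Δλ/2)=0.5277186833; c=2·atan2(√a, √(1-a))=1.626262129; dist=6371·c=10360.916 ≈ 10360.9 km; running total=26931.8 km
Leg 2 bearing: y=sinΔλ·cosφ2=0.65816944, x=cosφ1·sinφ2-sinφ1·cosφ2·cosΔλ=-0.75082601; θ=atan2(y, x)=138.7624° ≈ 138.8°
Leg 3: φ1=-0.6032957, φ2=0.8529983, Δφ=1.4562940, Δλ=1.0592613 rad; a=sin²(Δφ/2)+cosφ1·cosφ2·sin²(Δλ/2)=0.5811177026; c=2·atan2(√a, √(1-a))=1.733751977; dist=6371·c=11045.734 ≈ 11045.7 km; running total=37977.5 km
Leg 3 bearing: y=sinΔλ·cosφ2=0.57353463, x=cosφ1·sinφ2-sinφ1·cosφ2·cosΔλ=0.80295560; θ=atan2(y, x)=35.5374° ≈ 35.5°

Leg 1: dist=16570.9 km, bearing=112.5°
Leg 2: dist=10360.9 km, bearing=138.8°
Leg 3: dist=11045.7 km, bearing=35.5°
Total: 37977.5 km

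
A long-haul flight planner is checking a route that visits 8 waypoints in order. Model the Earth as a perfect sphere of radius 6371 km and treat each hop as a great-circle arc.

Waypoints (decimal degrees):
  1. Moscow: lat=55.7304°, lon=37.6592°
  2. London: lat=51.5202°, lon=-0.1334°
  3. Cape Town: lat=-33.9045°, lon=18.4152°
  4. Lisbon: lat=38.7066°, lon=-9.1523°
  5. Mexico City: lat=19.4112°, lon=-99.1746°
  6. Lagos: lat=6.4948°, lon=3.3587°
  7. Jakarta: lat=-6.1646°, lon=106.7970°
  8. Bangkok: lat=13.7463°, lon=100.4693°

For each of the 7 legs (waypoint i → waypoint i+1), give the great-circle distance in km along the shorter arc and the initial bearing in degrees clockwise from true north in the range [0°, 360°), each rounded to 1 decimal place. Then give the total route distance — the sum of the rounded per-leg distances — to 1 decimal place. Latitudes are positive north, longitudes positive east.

Leg 1: dist=2503.1 km, bearing=275.2°
Leg 2: dist=9670.1 km, bearing=164.7°
Leg 3: dist=8559.6 km, bearing=338.2°
Leg 4: dist=8675.6 km, bearing=285.4°
Leg 5: dist=11068.5 km, bearing=79.6°
Leg 6: dist=11562.9 km, bearing=94.8°
Leg 7: dist=2321.6 km, bearing=342.5°
Total: 54361.4 km

Leg 1: φ1=0.9726790, φ2=0.8991971, Δφ=-0.0734819, Δλ=-0.6596053 rad; a=sin²(Δφ/2)+cosφ1·cosφ2·sin²(Δλ/2)=0.0380976325; c=2·atan2(√a, √(1-a))=0.392894491; dist=6371·c=2503.131 ≈ 2503.1 km; running total=2503.1 km
Leg 1 bearing: y=sinΔλ·cosφ2=-0.38131097, x=cosφ1·sinφ2-sinφ1·cosφ2·cosΔλ=0.03444927; θ=atan2(y, x)=-84.8377° <0 so +360° → 275.1623° ≈ 275.2°
Leg 2: φ1=0.8991971, φ2=-0.5917452, Δφ=-1.4909423, Δλ=0.3237341 rad; a=sin²(Δφ/2)+cosφ1·cosφ2·sin²(Δλ/2)=0.4735288093; c=2·atan2(√a, √(1-a))=1.517829182; dist=6371·c=9670.090 ≈ 9670.1 km; running total=12173.2 km
Leg 2 bearing: y=sinΔλ·cosφ2=0.26402039, x=cosφ1·sinφ2-sinφ1·cosφ2·cosΔλ=-0.96306300; θ=atan2(y, x)=164.6692° ≈ 164.7°
Leg 3: φ1=-0.5917452, φ2=0.6755576, Δφ=1.2673028, Δλ=-0.4811436 rad; a=sin²(Δφ/2)+cosφ1·cosφ2·sin²(Δλ/2)=0.3873384095; c=2·atan2(√a, √(1-a))=1.343521592; dist=6371·c=8559.576 ≈ 8559.6 km; running total=20732.8 km
Leg 3 bearing: y=sinΔλ·cosφ2=-0.36114461, x=cosφ1·sinφ2-sinφ1·cosφ2·cosΔλ=0.90487791; θ=atan2(y, x)=-21.7574° <0 so +360° → 338.2426° ≈ 338.2°
Leg 4: φ1=0.6755576, φ2=0.3387894, Δφ=-0.3367683, Δλ=-1.5711855 rad; a=sin²(Δφ/2)+cosφ1·cosφ2·sin²(Δλ/2)=0.3962299980; c=2·atan2(√a, √(1-a))=1.361736792; dist=6371·c=8675.625 ≈ 8675.6 km; running total=29408.4 km
Leg 4 bearing: y=sinΔλ·cosφ2=-0.94315764, x=cosφ1·sinφ2-sinφ1·cosφ2·cosΔλ=0.25957815; θ=atan2(y, x)=-74.6119° <0 so +360° → 285.3881° ≈ 285.4°
Leg 5: φ1=0.3387894, φ2=0.1133556, Δφ=-0.2254337, Δλ=1.7895437 rad; a=sin²(Δφ/2)+cosφ1·cosφ2·sin²(Δλ/2)=0.5828828263; c=2·atan2(√a, √(1-a))=1.737330681; dist=6371·c=11068.534 ≈ 11068.5 km; running total=40476.9 km
Leg 5 bearing: y=sinΔλ·cosφ2=0.96990511, x=cosφ1·sinφ2-sinφ1·cosφ2·cosΔλ=0.17834187; θ=atan2(y, x)=79.5811° ≈ 79.6°
Leg 6: φ1=0.1133556, φ2=-0.1075926, Δφ=-0.2209482, Δλ=1.8053389 rad; a=sin²(Δφ/2)+cosφ1·cosφ2·sin²(Δλ/2)=0.6208590254; c=2·atan2(√a, √(1-a))=1.814932342; dist=6371·c=11562.934 ≈ 11562.9 km; running total=52039.8 km
Leg 6 bearing: y=sinΔλ·cosφ2=0.96699657, x=cosφ1·sinφ2-sinφ1·cosφ2·cosΔλ=-0.08056067; θ=atan2(y, x)=94.7623° ≈ 94.8°
Leg 7: φ1=-0.1075926, φ2=0.2399182, Δφ=0.3475108, Δλ=-0.1104392 rad; a=sin²(Δφ/2)+cosφ1·cosφ2·sin²(Δλ/2)=0.0328300703; c=2·atan2(√a, √(1-a))=0.364394117; dist=6371·c=2321.555 ≈ 2321.6 km; running total=54361.4 km
Leg 7 bearing: y=sinΔλ·cosφ2=-0.10705800, x=cosφ1·sinφ2-sinφ1·cosφ2·cosΔλ=0.33992295; θ=atan2(y, x)=-17.4817° <0 so +360° → 342.5183° ≈ 342.5°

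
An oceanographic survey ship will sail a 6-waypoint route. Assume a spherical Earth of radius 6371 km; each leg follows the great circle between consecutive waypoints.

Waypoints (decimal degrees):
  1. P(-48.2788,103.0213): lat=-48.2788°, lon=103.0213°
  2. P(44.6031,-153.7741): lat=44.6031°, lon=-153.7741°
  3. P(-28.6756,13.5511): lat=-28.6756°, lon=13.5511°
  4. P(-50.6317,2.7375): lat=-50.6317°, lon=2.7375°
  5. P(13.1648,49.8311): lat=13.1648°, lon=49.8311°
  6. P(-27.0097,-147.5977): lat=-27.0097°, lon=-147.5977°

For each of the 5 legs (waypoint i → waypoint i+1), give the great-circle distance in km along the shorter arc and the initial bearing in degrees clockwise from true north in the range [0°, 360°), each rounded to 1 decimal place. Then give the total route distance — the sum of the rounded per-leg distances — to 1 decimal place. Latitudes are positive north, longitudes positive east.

Leg 1: φ1=-0.8426240, φ2=0.7784710, Δφ=1.6210950, Δλ=-4.4819252 rad; a=sin²(Δφ/2)+cosφ1·cosφ2·sin²(Δλ/2)=0.8161736600; c=2·atan2(√a, √(1-a))=2.255375837; dist=6371·c=14368.999 ≈ 14369.0 km; running total=14369.0 km
Leg 1 bearing: y=sinΔλ·cosφ2=0.69316349, x=cosφ1·sinφ2-sinφ1·cosφ2·cosΔλ=0.34592085; θ=atan2(y, x)=63.4787° ≈ 63.5°
Leg 2: φ1=0.7784710, φ2=-0.5004836, Δφ=-1.2789546, Δλ=2.9203757 rad; a=sin²(Δφ/2)+cosφ1·cosφ2·sin²(Δλ/2)=0.9731936905; c=2·atan2(√a, √(1-a))=2.812659103; dist=6371·c=17919.451 ≈ 17919.5 km; running total=32288.5 km
Leg 2 bearing: y=sinΔλ·cosφ2=0.19250574, x=cosφ1·sinφ2-sinφ1·cosφ2·cosΔλ=0.25940791; θ=atan2(y, x)=36.5790° ≈ 36.6°
Leg 3: φ1=-0.5004836, φ2=-0.8836899, Δφ=-0.3832062, Δλ=-0.1887329 rad; a=sin²(Δφ/2)+cosφ1·cosφ2·sin²(Δλ/2)=0.0412057066; c=2·atan2(√a, √(1-a))=0.408824921; dist=6371·c=2604.624 ≈ 2604.6 km; running total=34893.1 km
Leg 3 bearing: y=sinΔλ·cosφ2=-0.11900440, x=cosφ1·sinφ2-sinφ1·cosφ2·cosΔλ=-0.37930085; θ=atan2(y, x)=-162.5809° <0 so +360° → 197.4191° ≈ 197.4°
Leg 4: φ1=-0.8836899, φ2=0.2297691, Δφ=1.1134590, Δλ=0.8219384 rad; a=sin²(Δφ/2)+cosφ1·cosφ2·sin²(Δλ/2)=0.3777930292; c=2·atan2(√a, √(1-a))=1.323881069; dist=6371·c=8434.446 ≈ 8434.4 km; running total=43327.5 km
Leg 4 bearing: y=sinΔλ·cosφ2=0.71321690, x=cosφ1·sinφ2-sinφ1·cosφ2·cosΔλ=0.65695013; θ=atan2(y, x)=47.3516° ≈ 47.4°
Leg 5: φ1=0.2297691, φ2=-0.4714082, Δφ=-0.7011773, Δλ=-3.4457826 rad; a=sin²(Δφ/2)+cosφ1·cosφ2·sin²(Δλ/2)=0.9655596711; c=2·atan2(√a, √(1-a))=2.768266336; dist=6371·c=17636.625 ≈ 17636.6 km; running total=60964.1 km
Leg 5 bearing: y=sinΔλ·cosφ2=0.26685161, x=cosφ1·sinφ2-sinφ1·cosφ2·cosΔλ=-0.24861011; θ=atan2(y, x)=132.9732° ≈ 133.0°

Leg 1: dist=14369.0 km, bearing=63.5°
Leg 2: dist=17919.5 km, bearing=36.6°
Leg 3: dist=2604.6 km, bearing=197.4°
Leg 4: dist=8434.4 km, bearing=47.4°
Leg 5: dist=17636.6 km, bearing=133.0°
Total: 60964.1 km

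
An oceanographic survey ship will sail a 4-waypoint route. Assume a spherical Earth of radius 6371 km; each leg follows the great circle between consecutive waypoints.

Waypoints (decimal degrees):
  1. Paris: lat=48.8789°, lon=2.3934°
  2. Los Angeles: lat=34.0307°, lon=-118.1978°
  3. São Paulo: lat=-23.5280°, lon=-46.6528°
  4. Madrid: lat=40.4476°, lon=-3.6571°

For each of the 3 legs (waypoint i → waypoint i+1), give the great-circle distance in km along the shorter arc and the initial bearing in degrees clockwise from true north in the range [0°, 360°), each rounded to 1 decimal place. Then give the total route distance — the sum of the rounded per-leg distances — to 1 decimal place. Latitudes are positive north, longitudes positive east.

Leg 1: φ1=0.8530977, φ2=0.5939478, Δφ=-0.2591500, Δλ=-2.1047135 rad; a=sin²(Δφ/2)+cosφ1·cosφ2·sin²(Δλ/2)=0.4278900400; c=2·atan2(√a, √(1-a))=1.426071721; dist=6371·c=9085.503 ≈ 9085.5 km; running total=9085.5 km
Leg 1 bearing: y=sinΔλ·cosφ2=-0.71339426, x=cosφ1·sinφ2-sinφ1·cosφ2·cosΔλ=0.68576179; θ=atan2(y, x)=-46.1314° <0 so +360° → 313.8686° ≈ 313.9°
Leg 2: φ1=0.5939478, φ2=-0.4106411, Δφ=-1.0045888, Δλ=1.2486958 rad; a=sin²(Δφ/2)+cosφ1·cosφ2·sin²(Δλ/2)=0.4914352590; c=2·atan2(√a, √(1-a))=1.553666007; dist=6371·c=9898.406 ≈ 9898.4 km; running total=18983.9 km
Leg 2 bearing: y=sinΔλ·cosφ2=0.86971309, x=cosφ1·sinφ2-sinφ1·cosφ2·cosΔλ=-0.49326030; θ=atan2(y, x)=119.5599° ≈ 119.6°
Leg 3: φ1=-0.4106411, φ2=0.7059438, Δφ=1.1165849, Δλ=0.7504165 rad; a=sin²(Δφ/2)+cosφ1·cosφ2·sin²(Δλ/2)=0.3743270355; c=2·atan2(√a, √(1-a))=1.316725752; dist=6371·c=8388.860 ≈ 8388.9 km; running total=27372.8 km
Leg 3 bearing: y=sinΔλ·cosφ2=0.51895871, x=cosφ1·sinφ2-sinφ1·cosφ2·cosΔλ=0.81701107; θ=atan2(y, x)=32.4234° ≈ 32.4°

Leg 1: dist=9085.5 km, bearing=313.9°
Leg 2: dist=9898.4 km, bearing=119.6°
Leg 3: dist=8388.9 km, bearing=32.4°
Total: 27372.8 km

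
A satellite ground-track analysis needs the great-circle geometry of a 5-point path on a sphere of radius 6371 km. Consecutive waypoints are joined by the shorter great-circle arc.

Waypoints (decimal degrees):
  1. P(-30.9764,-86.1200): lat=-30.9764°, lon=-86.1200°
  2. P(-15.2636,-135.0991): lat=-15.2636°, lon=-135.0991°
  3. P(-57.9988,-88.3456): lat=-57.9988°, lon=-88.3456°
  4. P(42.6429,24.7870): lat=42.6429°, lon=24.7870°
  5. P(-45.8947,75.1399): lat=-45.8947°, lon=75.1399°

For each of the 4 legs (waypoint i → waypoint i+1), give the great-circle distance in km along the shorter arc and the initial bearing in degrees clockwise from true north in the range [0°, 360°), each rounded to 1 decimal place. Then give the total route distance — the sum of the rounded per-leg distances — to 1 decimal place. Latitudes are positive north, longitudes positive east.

Leg 1: dist=5257.7 km, bearing=277.8°
Leg 2: dist=6116.1 km, bearing=151.9°
Leg 3: dist=15199.0 km, bearing=80.4°
Leg 4: dist=11029.9 km, bearing=147.1°
Total: 37602.7 km

Leg 1: φ1=-0.5406402, φ2=-0.2664001, Δφ=0.2742401, Δλ=-0.8548466 rad; a=sin²(Δφ/2)+cosφ1·cosφ2·sin²(Δλ/2)=0.1608133699; c=2·atan2(√a, √(1-a))=0.825250064; dist=6371·c=5257.668 ≈ 5257.7 km; running total=5257.7 km
Leg 1 bearing: y=sinΔλ·cosφ2=-0.72785618, x=cosφ1·sinφ2-sinφ1·cosφ2·cosΔλ=0.10017538; θ=atan2(y, x)=-82.1636° <0 so +360° → 277.8364° ≈ 277.8°
Leg 2: φ1=-0.2664001, φ2=-1.0122700, Δφ=-0.7458699, Δλ=0.8160025 rad; a=sin²(Δφ/2)+cosφ1·cosφ2·sin²(Δλ/2)=0.2132365243; c=2·atan2(√a, √(1-a))=0.959991497; dist=6371·c=6116.106 ≈ 6116.1 km; running total=11373.8 km
Leg 2 bearing: y=sinΔλ·cosφ2=0.38601293, x=cosφ1·sinφ2-sinφ1·cosφ2·cosΔλ=-0.72253779; θ=atan2(y, x)=151.8868° ≈ 151.9°
Leg 3: φ1=-1.0122700, φ2=0.7442590, Δφ=1.7565290, Δλ=1.9745364 rad; a=sin²(Δφ/2)+cosφ1·cosφ2·sin²(Δλ/2)=0.8638132682; c=2·atan2(√a, √(1-a))=2.385651905; dist=6371·c=15198.988 ≈ 15199.0 km; running total=26572.8 km
Leg 3 bearing: y=sinΔλ·cosφ2=0.67644725, x=cosφ1·sinφ2-sinφ1·cosφ2·cosΔλ=0.11392430; θ=atan2(y, x)=80.4402° ≈ 80.4°
Leg 4: φ1=0.7442590, φ2=-0.8010136, Δφ=-1.5452726, Δλ=0.8788239 rad; a=sin²(Δφ/2)+cosφ1·cosφ2·sin²(Δλ/2)=0.5798888312; c=2·atan2(√a, √(1-a))=1.731261744; dist=6371·c=11029.869 ≈ 11029.9 km; running total=37602.7 km
Leg 4 bearing: y=sinΔλ·cosφ2=0.53589634, x=cosφ1·sinφ2-sinφ1·cosφ2·cosΔλ=-0.82902727; θ=atan2(y, x)=147.1207° ≈ 147.1°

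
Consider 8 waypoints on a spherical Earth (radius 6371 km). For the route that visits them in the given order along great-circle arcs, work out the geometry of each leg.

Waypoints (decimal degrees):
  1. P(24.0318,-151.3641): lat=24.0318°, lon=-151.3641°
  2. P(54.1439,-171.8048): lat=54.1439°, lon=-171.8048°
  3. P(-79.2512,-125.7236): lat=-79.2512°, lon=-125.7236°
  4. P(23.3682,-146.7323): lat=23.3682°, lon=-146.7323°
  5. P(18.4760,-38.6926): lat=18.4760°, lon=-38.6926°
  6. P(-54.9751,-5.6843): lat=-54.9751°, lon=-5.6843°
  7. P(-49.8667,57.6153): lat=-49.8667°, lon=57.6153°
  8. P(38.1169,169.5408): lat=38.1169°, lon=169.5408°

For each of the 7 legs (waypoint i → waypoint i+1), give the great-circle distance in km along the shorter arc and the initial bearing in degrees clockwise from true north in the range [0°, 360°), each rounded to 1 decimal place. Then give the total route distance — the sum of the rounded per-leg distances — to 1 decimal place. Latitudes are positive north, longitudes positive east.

Leg 1: φ1=0.4194340, φ2=0.9449893, Δφ=0.5255553, Δλ=-0.3567575 rad; a=sin²(Δφ/2)+cosφ1·cosφ2·sin²(Δλ/2)=0.0843199393; c=2·atan2(√a, √(1-a))=0.589245672; dist=6371·c=3754.084 ≈ 3754.1 km; running total=3754.1 km
Leg 1 bearing: y=sinΔλ·cosφ2=-0.20456655, x=cosφ1·sinφ2-sinφ1·cosφ2·cosΔλ=0.51671353; θ=atan2(y, x)=-21.5986° <0 so +360° → 338.4014° ≈ 338.4°
Leg 2: φ1=0.9449893, φ2=-1.3831944, Δφ=-2.3281837, Δλ=0.8042687 rad; a=sin²(Δφ/2)+cosφ1·cosφ2·sin²(Δλ/2)=0.8602468838; c=2·atan2(√a, √(1-a))=2.375310416; dist=6371·c=15133.103 ≈ 15133.1 km; running total=18887.2 km
Leg 2 bearing: y=sinΔλ·cosφ2=0.13434283, x=cosφ1·sinφ2-sinφ1·cosφ2·cosΔλ=-0.68032399; θ=atan2(y, x)=168.8296° ≈ 168.8°
Leg 3: φ1=-1.3831944, φ2=0.4078520, Δφ=1.7910464, Δλ=-0.3666710 rad; a=sin²(Δφ/2)+cosφ1·cosφ2·sin²(Δλ/2)=0.6149271912; c=2·atan2(√a, √(1-a))=1.802724383; dist=6371·c=11485.157 ≈ 11485.2 km; running total=30372.4 km
Leg 3 bearing: y=sinΔλ·cosφ2=-0.32910291, x=cosφ1·sinφ2-sinφ1·cosφ2·cosΔλ=0.91589204; θ=atan2(y, x)=-19.7646° <0 so +360° → 340.2354° ≈ 340.2°
Leg 4: φ1=0.4078520, φ2=0.3224670, Δφ=-0.0853850, Δλ=1.8856485 rad; a=sin²(Δφ/2)+cosφ1·cosφ2·sin²(Δλ/2)=0.5719622642; c=2·atan2(√a, √(1-a))=1.715222427; dist=6371·c=10927.682 ≈ 10927.7 km; running total=41300.1 km
Leg 4 bearing: y=sinΔλ·cosφ2=0.90183242, x=cosφ1·sinφ2-sinφ1·cosφ2·cosΔλ=0.40741135; θ=atan2(y, x)=65.6885° ≈ 65.7°
Leg 5: φ1=0.3224670, φ2=-0.9594965, Δφ=-1.2819635, Δλ=0.5761035 rad; a=sin²(Δφ/2)+cosφ1·cosφ2·sin²(Δλ/2)=0.4015145245; c=2·atan2(√a, √(1-a))=1.372528946; dist=6371·c=8744.382 ≈ 8744.4 km; running total=50044.5 km
Leg 5 bearing: y=sinΔλ·cosφ2=0.31265570, x=cosφ1·sinφ2-sinφ1·cosφ2·cosΔλ=-0.92921949; θ=atan2(y, x)=161.4034° ≈ 161.4°
Leg 6: φ1=-0.9594965, φ2=-0.8703381, Δφ=0.0891584, Δλ=1.1047864 rad; a=sin²(Δφ/2)+cosφ1·cosφ2·sin²(Δλ/2)=0.1038438855; c=2·atan2(√a, √(1-a))=0.656206781; dist=6371·c=4180.693 ≈ 4180.7 km; running total=54225.2 km
Leg 6 bearing: y=sinΔλ·cosφ2=0.57583667, x=cosφ1·sinφ2-sinφ1·cosφ2·cosΔλ=-0.20162704; θ=atan2(y, x)=109.2975° ≈ 109.3°
Leg 7: φ1=-0.8703381, φ2=0.6652654, Δφ=1.5356035, Δλ=1.9534685 rad; a=sin²(Δφ/2)+cosφ1·cosφ2·sin²(Δλ/2)=0.8306438642; c=2·atan2(√a, √(1-a))=2.293330460; dist=6371·c=14610.808 ≈ 14610.8 km; running total=68836.0 km
Leg 7 bearing: y=sinΔλ·cosφ2=0.72984727, x=cosφ1·sinφ2-sinφ1·cosφ2·cosΔλ=0.17326715; θ=atan2(y, x)=76.6451° ≈ 76.6°

Leg 1: dist=3754.1 km, bearing=338.4°
Leg 2: dist=15133.1 km, bearing=168.8°
Leg 3: dist=11485.2 km, bearing=340.2°
Leg 4: dist=10927.7 km, bearing=65.7°
Leg 5: dist=8744.4 km, bearing=161.4°
Leg 6: dist=4180.7 km, bearing=109.3°
Leg 7: dist=14610.8 km, bearing=76.6°
Total: 68836.0 km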